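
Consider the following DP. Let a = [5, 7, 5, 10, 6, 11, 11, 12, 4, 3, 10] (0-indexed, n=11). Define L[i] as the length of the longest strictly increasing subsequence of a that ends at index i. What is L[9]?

   i    0    1    2    3    4    5    6    7    8    9   10
a[i]    5    7    5   10    6   11   11   12    4    3   10
L[i]    1    2    1    3    2    4    4    5    1    1    3

1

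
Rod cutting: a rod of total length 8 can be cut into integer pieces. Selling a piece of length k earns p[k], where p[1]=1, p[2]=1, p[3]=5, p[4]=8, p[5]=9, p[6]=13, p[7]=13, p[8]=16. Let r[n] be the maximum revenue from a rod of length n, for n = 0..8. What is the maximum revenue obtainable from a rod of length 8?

16

   n    0    1    2    3    4    5    6    7    8
r[n]    0    1    2    5    8    9   13   14   16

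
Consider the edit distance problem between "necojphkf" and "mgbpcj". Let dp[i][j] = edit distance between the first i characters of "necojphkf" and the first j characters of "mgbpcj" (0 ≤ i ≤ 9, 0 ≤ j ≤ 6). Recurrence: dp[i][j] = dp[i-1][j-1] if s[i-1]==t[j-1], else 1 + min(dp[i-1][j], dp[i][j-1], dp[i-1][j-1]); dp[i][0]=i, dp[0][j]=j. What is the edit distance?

   ''  m  g  b  p  c  j
''  0  1  2  3  4  5  6
 n  1  1  2  3  4  5  6
 e  2  2  2  3  4  5  6
 c  3  3  3  3  4  4  5
 o  4  4  4  4  4  5  5
 j  5  5  5  5  5  5  5
 p  6  6  6  6  5  6  6
 h  7  7  7  7  6  6  7
 k  8  8  8  8  7  7  7
 f  9  9  9  9  8  8  8

8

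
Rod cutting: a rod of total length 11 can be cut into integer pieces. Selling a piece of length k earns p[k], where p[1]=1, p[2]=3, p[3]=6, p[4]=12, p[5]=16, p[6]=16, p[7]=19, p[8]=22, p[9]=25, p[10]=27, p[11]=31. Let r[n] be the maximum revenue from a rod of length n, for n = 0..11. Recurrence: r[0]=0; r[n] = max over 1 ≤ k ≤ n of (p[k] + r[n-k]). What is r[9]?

   n    0    1    2    3    4    5    6    7    8    9   10   11
r[n]    0    1    3    6   12   16   17   19   24   28   32   33

28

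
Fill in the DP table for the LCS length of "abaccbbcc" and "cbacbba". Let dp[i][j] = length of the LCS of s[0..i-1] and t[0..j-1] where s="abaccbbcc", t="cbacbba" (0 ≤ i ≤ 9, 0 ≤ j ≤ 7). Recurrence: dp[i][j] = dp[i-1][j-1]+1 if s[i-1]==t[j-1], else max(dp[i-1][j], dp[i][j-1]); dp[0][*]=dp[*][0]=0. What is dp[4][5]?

3

   ''  c  b  a  c  b  b  a
''  0  0  0  0  0  0  0  0
 a  0  0  0  1  1  1  1  1
 b  0  0  1  1  1  2  2  2
 a  0  0  1  2  2  2  2  3
 c  0  1  1  2  3  3  3  3
 c  0  1  1  2  3  3  3  3
 b  0  1  2  2  3  4  4  4
 b  0  1  2  2  3  4  5  5
 c  0  1  2  2  3  4  5  5
 c  0  1  2  2  3  4  5  5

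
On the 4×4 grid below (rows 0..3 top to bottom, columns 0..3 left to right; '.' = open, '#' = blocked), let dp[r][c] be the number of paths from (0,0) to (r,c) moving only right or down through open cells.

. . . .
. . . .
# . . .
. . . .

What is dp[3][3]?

16

r\c   0   1   2   3
  0   1   1   1   1
  1   1   2   3   4
  2   0   2   5   9
  3   0   2   7  16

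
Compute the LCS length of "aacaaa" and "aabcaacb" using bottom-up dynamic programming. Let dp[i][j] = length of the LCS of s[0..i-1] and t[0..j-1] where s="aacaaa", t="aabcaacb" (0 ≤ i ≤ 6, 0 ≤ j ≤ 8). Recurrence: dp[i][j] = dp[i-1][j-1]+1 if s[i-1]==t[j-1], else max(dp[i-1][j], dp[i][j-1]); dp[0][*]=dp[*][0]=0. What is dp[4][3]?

   ''  a  a  b  c  a  a  c  b
''  0  0  0  0  0  0  0  0  0
 a  0  1  1  1  1  1  1  1  1
 a  0  1  2  2  2  2  2  2  2
 c  0  1  2  2  3  3  3  3  3
 a  0  1  2  2  3  4  4  4  4
 a  0  1  2  2  3  4  5  5  5
 a  0  1  2  2  3  4  5  5  5

2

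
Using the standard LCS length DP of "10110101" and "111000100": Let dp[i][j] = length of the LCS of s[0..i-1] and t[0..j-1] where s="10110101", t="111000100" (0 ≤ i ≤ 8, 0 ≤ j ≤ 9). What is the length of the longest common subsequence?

6

   ''  1  1  1  0  0  0  1  0  0
''  0  0  0  0  0  0  0  0  0  0
 1  0  1  1  1  1  1  1  1  1  1
 0  0  1  1  1  2  2  2  2  2  2
 1  0  1  2  2  2  2  2  3  3  3
 1  0  1  2  3  3  3  3  3  3  3
 0  0  1  2  3  4  4  4  4  4  4
 1  0  1  2  3  4  4  4  5  5  5
 0  0  1  2  3  4  5  5  5  6  6
 1  0  1  2  3  4  5  5  6  6  6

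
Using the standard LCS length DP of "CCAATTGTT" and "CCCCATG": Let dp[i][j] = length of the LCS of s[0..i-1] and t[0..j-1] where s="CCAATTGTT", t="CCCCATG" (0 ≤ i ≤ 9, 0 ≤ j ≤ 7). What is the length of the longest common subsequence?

5

   ''  C  C  C  C  A  T  G
''  0  0  0  0  0  0  0  0
 C  0  1  1  1  1  1  1  1
 C  0  1  2  2  2  2  2  2
 A  0  1  2  2  2  3  3  3
 A  0  1  2  2  2  3  3  3
 T  0  1  2  2  2  3  4  4
 T  0  1  2  2  2  3  4  4
 G  0  1  2  2  2  3  4  5
 T  0  1  2  2  2  3  4  5
 T  0  1  2  2  2  3  4  5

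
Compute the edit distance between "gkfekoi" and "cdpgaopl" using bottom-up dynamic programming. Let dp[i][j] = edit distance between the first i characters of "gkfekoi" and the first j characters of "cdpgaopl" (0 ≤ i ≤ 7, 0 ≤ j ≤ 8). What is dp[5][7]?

7

   ''  c  d  p  g  a  o  p  l
''  0  1  2  3  4  5  6  7  8
 g  1  1  2  3  3  4  5  6  7
 k  2  2  2  3  4  4  5  6  7
 f  3  3  3  3  4  5  5  6  7
 e  4  4  4  4  4  5  6  6  7
 k  5  5  5  5  5  5  6  7  7
 o  6  6  6  6  6  6  5  6  7
 i  7  7  7  7  7  7  6  6  7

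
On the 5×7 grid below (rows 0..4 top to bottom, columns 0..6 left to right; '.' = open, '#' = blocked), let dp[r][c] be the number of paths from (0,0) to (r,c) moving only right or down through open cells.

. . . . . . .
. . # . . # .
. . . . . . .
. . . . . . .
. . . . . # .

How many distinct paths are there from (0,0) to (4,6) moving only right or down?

30

r\c   0   1   2   3   4   5   6
  0   1   1   1   1   1   1   1
  1   1   2   0   1   2   0   1
  2   1   3   3   4   6   6   7
  3   1   4   7  11  17  23  30
  4   1   5  12  23  40   0  30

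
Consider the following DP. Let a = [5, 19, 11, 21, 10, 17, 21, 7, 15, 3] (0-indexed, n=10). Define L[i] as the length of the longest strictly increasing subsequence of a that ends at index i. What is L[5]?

   i    0    1    2    3    4    5    6    7    8    9
a[i]    5   19   11   21   10   17   21    7   15    3
L[i]    1    2    2    3    2    3    4    2    3    1

3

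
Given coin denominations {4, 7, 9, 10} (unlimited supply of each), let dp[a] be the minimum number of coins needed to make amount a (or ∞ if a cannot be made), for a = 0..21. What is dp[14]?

2

 a  0  1  2  3  4  5  6  7  8  9 10 11 12 13 14 15 16 17 18 19 20 21
dp  0  -  -  -  1  -  -  1  2  1  1  2  3  2  2  3  2  2  2  2  2  3
(- denotes ∞ / unreachable)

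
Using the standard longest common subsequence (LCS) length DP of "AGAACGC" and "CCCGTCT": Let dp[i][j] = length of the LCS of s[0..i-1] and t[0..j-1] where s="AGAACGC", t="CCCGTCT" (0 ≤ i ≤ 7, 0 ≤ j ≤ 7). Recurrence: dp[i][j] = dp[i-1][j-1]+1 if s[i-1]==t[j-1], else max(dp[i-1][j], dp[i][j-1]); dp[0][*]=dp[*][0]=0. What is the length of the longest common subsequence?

3

   ''  C  C  C  G  T  C  T
''  0  0  0  0  0  0  0  0
 A  0  0  0  0  0  0  0  0
 G  0  0  0  0  1  1  1  1
 A  0  0  0  0  1  1  1  1
 A  0  0  0  0  1  1  1  1
 C  0  1  1  1  1  1  2  2
 G  0  1  1  1  2  2  2  2
 C  0  1  2  2  2  2  3  3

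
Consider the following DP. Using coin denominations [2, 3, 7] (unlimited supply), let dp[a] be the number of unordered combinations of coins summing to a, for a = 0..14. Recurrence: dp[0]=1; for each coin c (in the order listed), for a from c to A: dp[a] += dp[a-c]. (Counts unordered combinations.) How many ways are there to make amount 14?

5

after  coin     0     1     2     3     4     5     6     7     8     9    10    11    12    13    14
          2     1     0     1     0     1     0     1     0     1     0     1     0     1     0     1
          3     1     0     1     1     1     1     2     1     2     2     2     2     3     2     3
          7     1     0     1     1     1     1     2     2     2     3     3     3     4     4     5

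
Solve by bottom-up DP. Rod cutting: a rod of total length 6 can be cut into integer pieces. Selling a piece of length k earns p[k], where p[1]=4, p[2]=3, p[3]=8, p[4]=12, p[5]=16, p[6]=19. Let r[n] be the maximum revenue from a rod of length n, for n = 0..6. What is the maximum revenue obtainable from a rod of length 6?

   n    0    1    2    3    4    5    6
r[n]    0    4    8   12   16   20   24

24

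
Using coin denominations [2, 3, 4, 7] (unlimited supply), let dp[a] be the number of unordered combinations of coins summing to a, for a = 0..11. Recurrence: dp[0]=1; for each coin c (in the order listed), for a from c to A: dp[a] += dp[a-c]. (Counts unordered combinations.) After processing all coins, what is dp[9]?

4

after  coin     0     1     2     3     4     5     6     7     8     9    10    11
          2     1     0     1     0     1     0     1     0     1     0     1     0
          3     1     0     1     1     1     1     2     1     2     2     2     2
          4     1     0     1     1     2     1     3     2     4     3     5     4
          7     1     0     1     1     2     1     3     3     4     4     6     6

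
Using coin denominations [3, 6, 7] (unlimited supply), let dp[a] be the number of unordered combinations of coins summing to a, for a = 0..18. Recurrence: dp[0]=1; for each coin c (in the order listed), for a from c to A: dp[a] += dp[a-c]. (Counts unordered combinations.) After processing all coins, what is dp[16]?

2

after  coin     0     1     2     3     4     5     6     7     8     9    10    11    12    13    14    15    16    17    18
          3     1     0     0     1     0     0     1     0     0     1     0     0     1     0     0     1     0     0     1
          6     1     0     0     1     0     0     2     0     0     2     0     0     3     0     0     3     0     0     4
          7     1     0     0     1     0     0     2     1     0     2     1     0     3     2     1     3     2     1     4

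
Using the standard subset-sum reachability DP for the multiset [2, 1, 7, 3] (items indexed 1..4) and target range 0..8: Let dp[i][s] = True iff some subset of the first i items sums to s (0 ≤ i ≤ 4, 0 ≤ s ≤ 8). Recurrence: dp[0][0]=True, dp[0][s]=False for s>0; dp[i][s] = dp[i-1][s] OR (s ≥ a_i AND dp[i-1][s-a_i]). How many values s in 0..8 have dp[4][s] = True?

i\s   0   1   2   3   4   5   6   7   8
  0   T   F   F   F   F   F   F   F   F
  1   T   F   T   F   F   F   F   F   F
  2   T   T   T   T   F   F   F   F   F
  3   T   T   T   T   F   F   F   T   T
  4   T   T   T   T   T   T   T   T   T

9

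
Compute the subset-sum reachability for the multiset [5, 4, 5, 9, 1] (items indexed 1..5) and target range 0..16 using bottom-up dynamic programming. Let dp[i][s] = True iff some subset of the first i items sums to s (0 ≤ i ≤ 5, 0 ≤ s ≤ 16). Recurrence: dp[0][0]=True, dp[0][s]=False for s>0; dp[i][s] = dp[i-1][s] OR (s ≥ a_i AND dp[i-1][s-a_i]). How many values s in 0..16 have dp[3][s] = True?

i\s   0   1   2   3   4   5   6   7   8   9  10  11  12  13  14  15  16
  0   T   F   F   F   F   F   F   F   F   F   F   F   F   F   F   F   F
  1   T   F   F   F   F   T   F   F   F   F   F   F   F   F   F   F   F
  2   T   F   F   F   T   T   F   F   F   T   F   F   F   F   F   F   F
  3   T   F   F   F   T   T   F   F   F   T   T   F   F   F   T   F   F
  4   T   F   F   F   T   T   F   F   F   T   T   F   F   T   T   F   F
  5   T   T   F   F   T   T   T   F   F   T   T   T   F   T   T   T   F

6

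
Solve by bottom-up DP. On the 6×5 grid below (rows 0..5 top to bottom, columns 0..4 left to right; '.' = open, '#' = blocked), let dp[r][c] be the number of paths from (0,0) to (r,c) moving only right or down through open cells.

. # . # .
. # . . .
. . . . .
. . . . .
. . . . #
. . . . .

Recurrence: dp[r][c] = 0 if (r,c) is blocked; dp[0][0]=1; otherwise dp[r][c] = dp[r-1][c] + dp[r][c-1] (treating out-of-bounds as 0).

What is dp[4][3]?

10

r\c   0   1   2   3   4
  0   1   0   0   0   0
  1   1   0   0   0   0
  2   1   1   1   1   1
  3   1   2   3   4   5
  4   1   3   6  10   0
  5   1   4  10  20  20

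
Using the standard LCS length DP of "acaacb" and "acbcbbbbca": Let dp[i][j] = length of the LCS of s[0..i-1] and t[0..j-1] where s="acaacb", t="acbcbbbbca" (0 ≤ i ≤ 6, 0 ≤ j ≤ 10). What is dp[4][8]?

   ''  a  c  b  c  b  b  b  b  c  a
''  0  0  0  0  0  0  0  0  0  0  0
 a  0  1  1  1  1  1  1  1  1  1  1
 c  0  1  2  2  2  2  2  2  2  2  2
 a  0  1  2  2  2  2  2  2  2  2  3
 a  0  1  2  2  2  2  2  2  2  2  3
 c  0  1  2  2  3  3  3  3  3  3  3
 b  0  1  2  3  3  4  4  4  4  4  4

2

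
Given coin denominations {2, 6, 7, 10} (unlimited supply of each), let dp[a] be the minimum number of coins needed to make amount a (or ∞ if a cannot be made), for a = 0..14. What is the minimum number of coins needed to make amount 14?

 a  0  1  2  3  4  5  6  7  8  9 10 11 12 13 14
dp  0  -  1  -  2  -  1  1  2  2  1  3  2  2  2
(- denotes ∞ / unreachable)

2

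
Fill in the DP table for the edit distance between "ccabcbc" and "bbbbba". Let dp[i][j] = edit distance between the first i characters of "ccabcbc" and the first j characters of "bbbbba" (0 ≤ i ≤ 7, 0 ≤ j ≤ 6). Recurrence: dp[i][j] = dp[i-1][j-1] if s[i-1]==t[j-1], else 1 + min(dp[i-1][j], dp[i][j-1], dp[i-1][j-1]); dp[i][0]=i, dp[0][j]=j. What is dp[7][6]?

5

   ''  b  b  b  b  b  a
''  0  1  2  3  4  5  6
 c  1  1  2  3  4  5  6
 c  2  2  2  3  4  5  6
 a  3  3  3  3  4  5  5
 b  4  3  3  3  3  4  5
 c  5  4  4  4  4  4  5
 b  6  5  4  4  4  4  5
 c  7  6  5  5  5  5  5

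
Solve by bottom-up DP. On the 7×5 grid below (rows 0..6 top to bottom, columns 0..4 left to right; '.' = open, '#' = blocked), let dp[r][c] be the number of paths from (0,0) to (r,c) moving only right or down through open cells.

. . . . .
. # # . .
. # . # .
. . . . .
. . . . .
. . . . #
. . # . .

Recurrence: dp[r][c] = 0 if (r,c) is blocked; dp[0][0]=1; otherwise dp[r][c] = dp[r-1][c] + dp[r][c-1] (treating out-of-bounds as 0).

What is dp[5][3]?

10

r\c   0   1   2   3   4
  0   1   1   1   1   1
  1   1   0   0   1   2
  2   1   0   0   0   2
  3   1   1   1   1   3
  4   1   2   3   4   7
  5   1   3   6  10   0
  6   1   4   0  10  10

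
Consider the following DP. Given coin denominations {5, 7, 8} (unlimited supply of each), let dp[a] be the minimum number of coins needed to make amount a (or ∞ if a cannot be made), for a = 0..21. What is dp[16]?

2

 a  0  1  2  3  4  5  6  7  8  9 10 11 12 13 14 15 16 17 18 19 20 21
dp  0  -  -  -  -  1  -  1  1  -  2  -  2  2  2  2  2  3  3  3  3  3
(- denotes ∞ / unreachable)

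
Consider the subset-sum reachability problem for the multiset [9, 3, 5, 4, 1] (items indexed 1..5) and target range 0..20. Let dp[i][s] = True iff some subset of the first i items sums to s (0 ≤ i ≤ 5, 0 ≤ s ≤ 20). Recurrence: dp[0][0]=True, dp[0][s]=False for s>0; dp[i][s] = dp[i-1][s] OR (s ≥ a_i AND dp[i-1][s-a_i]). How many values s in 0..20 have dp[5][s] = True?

18

i\s   0   1   2   3   4   5   6   7   8   9  10  11  12  13  14  15  16  17  18  19  20
  0   T   F   F   F   F   F   F   F   F   F   F   F   F   F   F   F   F   F   F   F   F
  1   T   F   F   F   F   F   F   F   F   T   F   F   F   F   F   F   F   F   F   F   F
  2   T   F   F   T   F   F   F   F   F   T   F   F   T   F   F   F   F   F   F   F   F
  3   T   F   F   T   F   T   F   F   T   T   F   F   T   F   T   F   F   T   F   F   F
  4   T   F   F   T   T   T   F   T   T   T   F   F   T   T   T   F   T   T   T   F   F
  5   T   T   F   T   T   T   T   T   T   T   T   F   T   T   T   T   T   T   T   T   F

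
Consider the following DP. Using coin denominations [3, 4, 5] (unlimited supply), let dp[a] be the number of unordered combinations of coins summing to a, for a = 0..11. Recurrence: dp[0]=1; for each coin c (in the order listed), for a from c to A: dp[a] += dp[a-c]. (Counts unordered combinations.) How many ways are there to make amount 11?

2

after  coin     0     1     2     3     4     5     6     7     8     9    10    11
          3     1     0     0     1     0     0     1     0     0     1     0     0
          4     1     0     0     1     1     0     1     1     1     1     1     1
          5     1     0     0     1     1     1     1     1     2     2     2     2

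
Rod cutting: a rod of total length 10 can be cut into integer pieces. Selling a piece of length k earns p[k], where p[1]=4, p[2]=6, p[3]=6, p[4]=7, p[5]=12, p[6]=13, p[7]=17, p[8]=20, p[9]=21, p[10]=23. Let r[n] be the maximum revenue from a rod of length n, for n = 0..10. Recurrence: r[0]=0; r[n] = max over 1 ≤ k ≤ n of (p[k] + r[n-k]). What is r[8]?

32

   n    0    1    2    3    4    5    6    7    8    9   10
r[n]    0    4    8   12   16   20   24   28   32   36   40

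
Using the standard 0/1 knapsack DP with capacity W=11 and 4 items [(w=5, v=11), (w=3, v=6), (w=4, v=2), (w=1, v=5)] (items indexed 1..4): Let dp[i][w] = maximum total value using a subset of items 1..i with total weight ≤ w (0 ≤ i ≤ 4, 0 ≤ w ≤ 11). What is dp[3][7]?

11

i\w   0   1   2   3   4   5   6   7   8   9  10  11
  0   0   0   0   0   0   0   0   0   0   0   0   0
  1   0   0   0   0   0  11  11  11  11  11  11  11
  2   0   0   0   6   6  11  11  11  17  17  17  17
  3   0   0   0   6   6  11  11  11  17  17  17  17
  4   0   5   5   6  11  11  16  16  17  22  22  22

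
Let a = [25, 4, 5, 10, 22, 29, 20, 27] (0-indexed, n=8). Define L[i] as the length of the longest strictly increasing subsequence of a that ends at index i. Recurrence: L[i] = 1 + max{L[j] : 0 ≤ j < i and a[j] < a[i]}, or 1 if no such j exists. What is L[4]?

   i    0    1    2    3    4    5    6    7
a[i]   25    4    5   10   22   29   20   27
L[i]    1    1    2    3    4    5    4    5

4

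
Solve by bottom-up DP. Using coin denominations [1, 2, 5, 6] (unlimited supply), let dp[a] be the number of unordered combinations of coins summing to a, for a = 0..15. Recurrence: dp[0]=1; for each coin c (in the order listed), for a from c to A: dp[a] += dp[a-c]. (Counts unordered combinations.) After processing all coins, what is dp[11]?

after  coin     0     1     2     3     4     5     6     7     8     9    10    11    12    13    14    15
          1     1     1     1     1     1     1     1     1     1     1     1     1     1     1     1     1
          2     1     1     2     2     3     3     4     4     5     5     6     6     7     7     8     8
          5     1     1     2     2     3     4     5     6     7     8    10    11    13    14    16    18
          6     1     1     2     2     3     4     6     7     9    10    13    15    19    21    25    28

15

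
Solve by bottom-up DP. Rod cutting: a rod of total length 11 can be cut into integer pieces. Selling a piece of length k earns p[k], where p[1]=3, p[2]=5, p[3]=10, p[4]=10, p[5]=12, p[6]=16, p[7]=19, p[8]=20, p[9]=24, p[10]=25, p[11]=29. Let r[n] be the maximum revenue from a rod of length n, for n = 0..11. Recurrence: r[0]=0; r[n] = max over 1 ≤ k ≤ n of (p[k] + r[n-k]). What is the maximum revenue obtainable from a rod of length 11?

   n    0    1    2    3    4    5    6    7    8    9   10   11
r[n]    0    3    6   10   13   16   20   23   26   30   33   36

36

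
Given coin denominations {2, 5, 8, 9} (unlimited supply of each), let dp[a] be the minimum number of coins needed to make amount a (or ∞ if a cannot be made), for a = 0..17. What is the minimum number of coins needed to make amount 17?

 a  0  1  2  3  4  5  6  7  8  9 10 11 12 13 14 15 16 17
dp  0  -  1  -  2  1  3  2  1  1  2  2  3  2  2  3  2  2
(- denotes ∞ / unreachable)

2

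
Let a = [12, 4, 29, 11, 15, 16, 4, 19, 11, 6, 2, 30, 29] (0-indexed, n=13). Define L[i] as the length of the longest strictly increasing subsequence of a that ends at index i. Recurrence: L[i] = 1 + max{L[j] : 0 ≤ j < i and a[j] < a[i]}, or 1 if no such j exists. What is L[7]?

5

   i    0    1    2    3    4    5    6    7    8    9   10   11   12
a[i]   12    4   29   11   15   16    4   19   11    6    2   30   29
L[i]    1    1    2    2    3    4    1    5    2    2    1    6    6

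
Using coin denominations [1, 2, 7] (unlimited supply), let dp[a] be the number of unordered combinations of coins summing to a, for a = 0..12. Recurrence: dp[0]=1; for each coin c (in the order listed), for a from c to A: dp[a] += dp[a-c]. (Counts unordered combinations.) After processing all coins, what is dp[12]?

after  coin     0     1     2     3     4     5     6     7     8     9    10    11    12
          1     1     1     1     1     1     1     1     1     1     1     1     1     1
          2     1     1     2     2     3     3     4     4     5     5     6     6     7
          7     1     1     2     2     3     3     4     5     6     7     8     9    10

10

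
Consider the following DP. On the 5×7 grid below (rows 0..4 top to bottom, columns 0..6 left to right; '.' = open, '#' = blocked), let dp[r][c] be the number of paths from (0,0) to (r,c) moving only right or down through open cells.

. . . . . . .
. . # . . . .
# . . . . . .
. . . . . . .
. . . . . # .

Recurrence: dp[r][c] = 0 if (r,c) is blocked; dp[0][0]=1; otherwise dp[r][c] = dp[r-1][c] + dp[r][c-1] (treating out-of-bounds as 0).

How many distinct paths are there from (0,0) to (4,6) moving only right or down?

32

r\c   0   1   2   3   4   5   6
  0   1   1   1   1   1   1   1
  1   1   2   0   1   2   3   4
  2   0   2   2   3   5   8  12
  3   0   2   4   7  12  20  32
  4   0   2   6  13  25   0  32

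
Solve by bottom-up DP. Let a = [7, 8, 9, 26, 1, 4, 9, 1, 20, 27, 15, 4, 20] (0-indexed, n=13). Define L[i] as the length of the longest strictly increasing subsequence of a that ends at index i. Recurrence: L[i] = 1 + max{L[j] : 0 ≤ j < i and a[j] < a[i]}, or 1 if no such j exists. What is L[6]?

   i    0    1    2    3    4    5    6    7    8    9   10   11   12
a[i]    7    8    9   26    1    4    9    1   20   27   15    4   20
L[i]    1    2    3    4    1    2    3    1    4    5    4    2    5

3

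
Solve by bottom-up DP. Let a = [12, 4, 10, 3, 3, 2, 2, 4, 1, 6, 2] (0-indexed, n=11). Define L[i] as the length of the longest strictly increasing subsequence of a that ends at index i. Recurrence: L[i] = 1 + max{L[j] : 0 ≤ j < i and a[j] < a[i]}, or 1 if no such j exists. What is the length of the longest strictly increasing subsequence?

   i    0    1    2    3    4    5    6    7    8    9   10
a[i]   12    4   10    3    3    2    2    4    1    6    2
L[i]    1    1    2    1    1    1    1    2    1    3    2

3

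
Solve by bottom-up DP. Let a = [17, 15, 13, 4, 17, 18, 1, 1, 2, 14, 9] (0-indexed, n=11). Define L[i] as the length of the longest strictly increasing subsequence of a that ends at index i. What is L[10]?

   i    0    1    2    3    4    5    6    7    8    9   10
a[i]   17   15   13    4   17   18    1    1    2   14    9
L[i]    1    1    1    1    2    3    1    1    2    3    3

3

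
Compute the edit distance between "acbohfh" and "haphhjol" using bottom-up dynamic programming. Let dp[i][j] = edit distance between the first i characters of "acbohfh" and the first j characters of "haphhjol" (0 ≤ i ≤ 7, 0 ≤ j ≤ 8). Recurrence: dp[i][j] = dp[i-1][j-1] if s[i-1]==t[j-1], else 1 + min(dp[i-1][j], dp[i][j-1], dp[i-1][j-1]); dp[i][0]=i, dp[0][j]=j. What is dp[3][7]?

   ''  h  a  p  h  h  j  o  l
''  0  1  2  3  4  5  6  7  8
 a  1  1  1  2  3  4  5  6  7
 c  2  2  2  2  3  4  5  6  7
 b  3  3  3  3  3  4  5  6  7
 o  4  4  4  4  4  4  5  5  6
 h  5  4  5  5  4  4  5  6  6
 f  6  5  5  6  5  5  5  6  7
 h  7  6  6  6  6  5  6  6  7

6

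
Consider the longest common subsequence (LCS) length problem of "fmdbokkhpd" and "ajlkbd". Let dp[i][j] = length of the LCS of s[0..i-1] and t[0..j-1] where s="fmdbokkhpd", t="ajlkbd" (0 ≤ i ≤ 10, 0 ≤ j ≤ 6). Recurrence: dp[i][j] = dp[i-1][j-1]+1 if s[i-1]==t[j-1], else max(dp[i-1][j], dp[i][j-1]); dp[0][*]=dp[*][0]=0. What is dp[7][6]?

1

   ''  a  j  l  k  b  d
''  0  0  0  0  0  0  0
 f  0  0  0  0  0  0  0
 m  0  0  0  0  0  0  0
 d  0  0  0  0  0  0  1
 b  0  0  0  0  0  1  1
 o  0  0  0  0  0  1  1
 k  0  0  0  0  1  1  1
 k  0  0  0  0  1  1  1
 h  0  0  0  0  1  1  1
 p  0  0  0  0  1  1  1
 d  0  0  0  0  1  1  2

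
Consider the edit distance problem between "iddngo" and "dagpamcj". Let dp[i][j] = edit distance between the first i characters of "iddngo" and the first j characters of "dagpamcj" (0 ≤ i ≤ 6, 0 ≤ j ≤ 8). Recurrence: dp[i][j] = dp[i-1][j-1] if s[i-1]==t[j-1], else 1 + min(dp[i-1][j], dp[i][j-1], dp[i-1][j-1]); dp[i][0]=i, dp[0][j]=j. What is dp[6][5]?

5

   ''  d  a  g  p  a  m  c  j
''  0  1  2  3  4  5  6  7  8
 i  1  1  2  3  4  5  6  7  8
 d  2  1  2  3  4  5  6  7  8
 d  3  2  2  3  4  5  6  7  8
 n  4  3  3  3  4  5  6  7  8
 g  5  4  4  3  4  5  6  7  8
 o  6  5  5  4  4  5  6  7  8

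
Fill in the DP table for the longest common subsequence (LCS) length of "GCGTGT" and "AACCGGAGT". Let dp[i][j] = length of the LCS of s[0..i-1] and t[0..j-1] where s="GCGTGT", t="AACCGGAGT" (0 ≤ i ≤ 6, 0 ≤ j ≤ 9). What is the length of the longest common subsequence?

4

   ''  A  A  C  C  G  G  A  G  T
''  0  0  0  0  0  0  0  0  0  0
 G  0  0  0  0  0  1  1  1  1  1
 C  0  0  0  1  1  1  1  1  1  1
 G  0  0  0  1  1  2  2  2  2  2
 T  0  0  0  1  1  2  2  2  2  3
 G  0  0  0  1  1  2  3  3  3  3
 T  0  0  0  1  1  2  3  3  3  4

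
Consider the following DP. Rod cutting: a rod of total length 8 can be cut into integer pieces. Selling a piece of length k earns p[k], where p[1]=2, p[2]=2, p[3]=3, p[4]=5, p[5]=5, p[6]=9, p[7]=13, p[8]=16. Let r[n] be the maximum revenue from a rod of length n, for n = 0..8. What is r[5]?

10

   n    0    1    2    3    4    5    6    7    8
r[n]    0    2    4    6    8   10   12   14   16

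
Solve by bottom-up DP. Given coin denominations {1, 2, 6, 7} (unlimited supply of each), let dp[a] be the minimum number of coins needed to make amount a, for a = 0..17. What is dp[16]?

3

 a  0  1  2  3  4  5  6  7  8  9 10 11 12 13 14 15 16 17
dp  0  1  1  2  2  3  1  1  2  2  3  3  2  2  2  3  3  4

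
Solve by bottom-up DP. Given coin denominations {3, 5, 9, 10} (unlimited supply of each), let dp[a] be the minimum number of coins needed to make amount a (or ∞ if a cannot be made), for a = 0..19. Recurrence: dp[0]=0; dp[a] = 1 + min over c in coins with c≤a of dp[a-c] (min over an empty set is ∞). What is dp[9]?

1

 a  0  1  2  3  4  5  6  7  8  9 10 11 12 13 14 15 16 17 18 19
dp  0  -  -  1  -  1  2  -  2  1  1  3  2  2  2  2  3  3  2  2
(- denotes ∞ / unreachable)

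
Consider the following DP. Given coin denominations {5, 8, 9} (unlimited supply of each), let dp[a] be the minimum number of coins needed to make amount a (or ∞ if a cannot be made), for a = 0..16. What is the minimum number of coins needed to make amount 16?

 a  0  1  2  3  4  5  6  7  8  9 10 11 12 13 14 15 16
dp  0  -  -  -  -  1  -  -  1  1  2  -  -  2  2  3  2
(- denotes ∞ / unreachable)

2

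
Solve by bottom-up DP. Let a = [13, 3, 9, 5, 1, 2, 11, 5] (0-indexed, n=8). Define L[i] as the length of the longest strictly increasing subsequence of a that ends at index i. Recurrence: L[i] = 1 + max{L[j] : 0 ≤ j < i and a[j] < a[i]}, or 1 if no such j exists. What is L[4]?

1

   i    0    1    2    3    4    5    6    7
a[i]   13    3    9    5    1    2   11    5
L[i]    1    1    2    2    1    2    3    3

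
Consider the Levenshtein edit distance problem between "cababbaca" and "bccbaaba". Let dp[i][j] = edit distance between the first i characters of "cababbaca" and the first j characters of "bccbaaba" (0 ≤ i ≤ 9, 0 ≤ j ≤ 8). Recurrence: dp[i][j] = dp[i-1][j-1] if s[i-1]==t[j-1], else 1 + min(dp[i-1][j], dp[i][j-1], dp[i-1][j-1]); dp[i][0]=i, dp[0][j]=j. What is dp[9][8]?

5

   ''  b  c  c  b  a  a  b  a
''  0  1  2  3  4  5  6  7  8
 c  1  1  1  2  3  4  5  6  7
 a  2  2  2  2  3  3  4  5  6
 b  3  2  3  3  2  3  4  4  5
 a  4  3  3  4  3  2  3  4  4
 b  5  4  4  4  4  3  3  3  4
 b  6  5  5  5  4  4  4  3  4
 a  7  6  6  6  5  4  4  4  3
 c  8  7  6  6  6  5  5  5  4
 a  9  8  7  7  7  6  5  6  5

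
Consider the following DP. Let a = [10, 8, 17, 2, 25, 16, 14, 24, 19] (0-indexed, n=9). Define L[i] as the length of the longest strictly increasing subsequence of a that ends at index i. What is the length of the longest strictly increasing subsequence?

3

   i    0    1    2    3    4    5    6    7    8
a[i]   10    8   17    2   25   16   14   24   19
L[i]    1    1    2    1    3    2    2    3    3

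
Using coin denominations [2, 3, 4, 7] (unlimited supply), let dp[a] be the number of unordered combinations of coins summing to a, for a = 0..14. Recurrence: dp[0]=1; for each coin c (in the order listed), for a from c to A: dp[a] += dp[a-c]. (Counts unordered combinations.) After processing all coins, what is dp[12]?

8

after  coin     0     1     2     3     4     5     6     7     8     9    10    11    12    13    14
          2     1     0     1     0     1     0     1     0     1     0     1     0     1     0     1
          3     1     0     1     1     1     1     2     1     2     2     2     2     3     2     3
          4     1     0     1     1     2     1     3     2     4     3     5     4     7     5     8
          7     1     0     1     1     2     1     3     3     4     4     6     6     8     8    11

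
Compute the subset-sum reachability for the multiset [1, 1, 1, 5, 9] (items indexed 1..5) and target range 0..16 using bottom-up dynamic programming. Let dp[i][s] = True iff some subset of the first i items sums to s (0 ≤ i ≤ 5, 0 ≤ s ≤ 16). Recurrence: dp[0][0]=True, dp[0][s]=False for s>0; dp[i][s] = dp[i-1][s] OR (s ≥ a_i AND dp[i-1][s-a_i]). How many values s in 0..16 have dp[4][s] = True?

i\s   0   1   2   3   4   5   6   7   8   9  10  11  12  13  14  15  16
  0   T   F   F   F   F   F   F   F   F   F   F   F   F   F   F   F   F
  1   T   T   F   F   F   F   F   F   F   F   F   F   F   F   F   F   F
  2   T   T   T   F   F   F   F   F   F   F   F   F   F   F   F   F   F
  3   T   T   T   T   F   F   F   F   F   F   F   F   F   F   F   F   F
  4   T   T   T   T   F   T   T   T   T   F   F   F   F   F   F   F   F
  5   T   T   T   T   F   T   T   T   T   T   T   T   T   F   T   T   T

8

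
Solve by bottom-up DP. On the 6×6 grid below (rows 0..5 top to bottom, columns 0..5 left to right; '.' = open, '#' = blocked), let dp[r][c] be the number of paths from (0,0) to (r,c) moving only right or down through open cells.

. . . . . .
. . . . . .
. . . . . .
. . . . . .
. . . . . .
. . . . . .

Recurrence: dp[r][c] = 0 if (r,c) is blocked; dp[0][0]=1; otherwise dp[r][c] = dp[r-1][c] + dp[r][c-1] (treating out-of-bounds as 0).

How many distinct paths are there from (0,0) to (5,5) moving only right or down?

r\c   0   1   2   3   4   5
  0   1   1   1   1   1   1
  1   1   2   3   4   5   6
  2   1   3   6  10  15  21
  3   1   4  10  20  35  56
  4   1   5  15  35  70 126
  5   1   6  21  56 126 252

252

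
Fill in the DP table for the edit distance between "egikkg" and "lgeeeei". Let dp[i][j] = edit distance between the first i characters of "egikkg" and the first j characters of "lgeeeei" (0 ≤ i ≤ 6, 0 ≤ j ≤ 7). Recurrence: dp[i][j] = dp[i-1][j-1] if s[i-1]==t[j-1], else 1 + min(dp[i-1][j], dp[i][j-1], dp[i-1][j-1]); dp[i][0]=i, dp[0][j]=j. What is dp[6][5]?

   ''  l  g  e  e  e  e  i
''  0  1  2  3  4  5  6  7
 e  1  1  2  2  3  4  5  6
 g  2  2  1  2  3  4  5  6
 i  3  3  2  2  3  4  5  5
 k  4  4  3  3  3  4  5  6
 k  5  5  4  4  4  4  5  6
 g  6  6  5  5  5  5  5  6

5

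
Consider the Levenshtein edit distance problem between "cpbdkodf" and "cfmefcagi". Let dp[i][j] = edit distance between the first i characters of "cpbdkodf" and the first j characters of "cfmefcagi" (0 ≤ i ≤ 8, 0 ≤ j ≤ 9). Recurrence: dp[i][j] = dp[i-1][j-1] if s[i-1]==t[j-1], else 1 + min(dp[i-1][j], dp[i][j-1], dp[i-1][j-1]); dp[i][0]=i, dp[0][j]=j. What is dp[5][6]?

5

   ''  c  f  m  e  f  c  a  g  i
''  0  1  2  3  4  5  6  7  8  9
 c  1  0  1  2  3  4  5  6  7  8
 p  2  1  1  2  3  4  5  6  7  8
 b  3  2  2  2  3  4  5  6  7  8
 d  4  3  3  3  3  4  5  6  7  8
 k  5  4  4  4  4  4  5  6  7  8
 o  6  5  5  5  5  5  5  6  7  8
 d  7  6  6  6  6  6  6  6  7  8
 f  8  7  6  7  7  6  7  7  7  8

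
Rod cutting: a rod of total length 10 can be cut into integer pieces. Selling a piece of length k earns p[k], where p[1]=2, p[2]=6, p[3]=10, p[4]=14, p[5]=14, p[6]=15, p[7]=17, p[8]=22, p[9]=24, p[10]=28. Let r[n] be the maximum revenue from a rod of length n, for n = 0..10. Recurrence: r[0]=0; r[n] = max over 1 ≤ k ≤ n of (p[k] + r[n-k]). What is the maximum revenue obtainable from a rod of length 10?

   n    0    1    2    3    4    5    6    7    8    9   10
r[n]    0    2    6   10   14   16   20   24   28   30   34

34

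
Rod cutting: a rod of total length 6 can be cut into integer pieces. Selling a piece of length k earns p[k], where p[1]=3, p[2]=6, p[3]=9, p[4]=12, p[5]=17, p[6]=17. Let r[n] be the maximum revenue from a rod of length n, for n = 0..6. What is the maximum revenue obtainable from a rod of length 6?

20

   n    0    1    2    3    4    5    6
r[n]    0    3    6    9   12   17   20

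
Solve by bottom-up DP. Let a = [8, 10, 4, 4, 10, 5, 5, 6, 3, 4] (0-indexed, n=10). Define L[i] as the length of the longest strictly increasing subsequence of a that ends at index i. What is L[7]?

3

   i    0    1    2    3    4    5    6    7    8    9
a[i]    8   10    4    4   10    5    5    6    3    4
L[i]    1    2    1    1    2    2    2    3    1    2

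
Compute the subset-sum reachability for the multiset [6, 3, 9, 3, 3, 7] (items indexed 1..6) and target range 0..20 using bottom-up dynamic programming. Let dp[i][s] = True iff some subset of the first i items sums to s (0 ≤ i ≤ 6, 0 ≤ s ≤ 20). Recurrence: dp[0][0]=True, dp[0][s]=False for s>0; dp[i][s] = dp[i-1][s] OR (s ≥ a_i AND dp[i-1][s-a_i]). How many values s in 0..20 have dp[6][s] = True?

12

i\s   0   1   2   3   4   5   6   7   8   9  10  11  12  13  14  15  16  17  18  19  20
  0   T   F   F   F   F   F   F   F   F   F   F   F   F   F   F   F   F   F   F   F   F
  1   T   F   F   F   F   F   T   F   F   F   F   F   F   F   F   F   F   F   F   F   F
  2   T   F   F   T   F   F   T   F   F   T   F   F   F   F   F   F   F   F   F   F   F
  3   T   F   F   T   F   F   T   F   F   T   F   F   T   F   F   T   F   F   T   F   F
  4   T   F   F   T   F   F   T   F   F   T   F   F   T   F   F   T   F   F   T   F   F
  5   T   F   F   T   F   F   T   F   F   T   F   F   T   F   F   T   F   F   T   F   F
  6   T   F   F   T   F   F   T   T   F   T   T   F   T   T   F   T   T   F   T   T   F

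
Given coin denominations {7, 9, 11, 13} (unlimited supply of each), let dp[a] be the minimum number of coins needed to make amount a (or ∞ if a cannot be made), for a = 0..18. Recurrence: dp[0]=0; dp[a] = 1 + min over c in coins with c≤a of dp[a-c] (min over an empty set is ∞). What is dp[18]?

 a  0  1  2  3  4  5  6  7  8  9 10 11 12 13 14 15 16 17 18
dp  0  -  -  -  -  -  -  1  -  1  -  1  -  1  2  -  2  -  2
(- denotes ∞ / unreachable)

2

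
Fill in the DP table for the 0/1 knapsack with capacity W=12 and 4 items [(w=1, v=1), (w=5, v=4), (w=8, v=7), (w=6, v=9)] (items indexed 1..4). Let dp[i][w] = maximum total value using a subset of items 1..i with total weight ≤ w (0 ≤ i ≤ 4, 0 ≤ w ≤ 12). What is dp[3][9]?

8

i\w   0   1   2   3   4   5   6   7   8   9  10  11  12
  0   0   0   0   0   0   0   0   0   0   0   0   0   0
  1   0   1   1   1   1   1   1   1   1   1   1   1   1
  2   0   1   1   1   1   4   5   5   5   5   5   5   5
  3   0   1   1   1   1   4   5   5   7   8   8   8   8
  4   0   1   1   1   1   4   9  10  10  10  10  13  14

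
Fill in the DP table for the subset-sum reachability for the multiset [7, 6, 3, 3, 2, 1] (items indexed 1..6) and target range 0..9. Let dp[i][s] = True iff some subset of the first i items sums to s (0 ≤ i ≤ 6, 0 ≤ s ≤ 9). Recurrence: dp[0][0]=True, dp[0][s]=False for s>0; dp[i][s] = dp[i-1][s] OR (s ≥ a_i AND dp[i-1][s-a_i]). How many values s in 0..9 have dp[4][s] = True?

5

i\s   0   1   2   3   4   5   6   7   8   9
  0   T   F   F   F   F   F   F   F   F   F
  1   T   F   F   F   F   F   F   T   F   F
  2   T   F   F   F   F   F   T   T   F   F
  3   T   F   F   T   F   F   T   T   F   T
  4   T   F   F   T   F   F   T   T   F   T
  5   T   F   T   T   F   T   T   T   T   T
  6   T   T   T   T   T   T   T   T   T   T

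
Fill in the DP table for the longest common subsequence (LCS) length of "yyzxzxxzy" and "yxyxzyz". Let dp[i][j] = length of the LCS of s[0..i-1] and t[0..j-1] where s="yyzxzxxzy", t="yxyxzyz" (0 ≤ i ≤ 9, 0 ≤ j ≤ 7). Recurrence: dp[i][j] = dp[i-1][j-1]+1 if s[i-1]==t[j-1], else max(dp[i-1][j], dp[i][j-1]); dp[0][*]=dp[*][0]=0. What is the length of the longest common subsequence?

   ''  y  x  y  x  z  y  z
''  0  0  0  0  0  0  0  0
 y  0  1  1  1  1  1  1  1
 y  0  1  1  2  2  2  2  2
 z  0  1  1  2  2  3  3  3
 x  0  1  2  2  3  3  3  3
 z  0  1  2  2  3  4  4  4
 x  0  1  2  2  3  4  4  4
 x  0  1  2  2  3  4  4  4
 z  0  1  2  2  3  4  4  5
 y  0  1  2  3  3  4  5  5

5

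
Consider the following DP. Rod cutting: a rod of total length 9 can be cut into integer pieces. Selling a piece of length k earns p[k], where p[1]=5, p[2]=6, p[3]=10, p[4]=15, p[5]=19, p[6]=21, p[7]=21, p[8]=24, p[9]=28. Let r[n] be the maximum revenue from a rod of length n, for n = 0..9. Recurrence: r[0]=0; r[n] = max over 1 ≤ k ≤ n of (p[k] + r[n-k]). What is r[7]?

35

   n    0    1    2    3    4    5    6    7    8    9
r[n]    0    5   10   15   20   25   30   35   40   45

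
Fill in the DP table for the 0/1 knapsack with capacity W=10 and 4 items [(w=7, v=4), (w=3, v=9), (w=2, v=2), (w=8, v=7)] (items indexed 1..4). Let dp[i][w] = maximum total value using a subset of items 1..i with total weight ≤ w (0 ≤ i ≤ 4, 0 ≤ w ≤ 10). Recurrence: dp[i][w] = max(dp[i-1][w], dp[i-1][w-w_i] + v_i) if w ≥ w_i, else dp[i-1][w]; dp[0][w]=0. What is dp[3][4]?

i\w   0   1   2   3   4   5   6   7   8   9  10
  0   0   0   0   0   0   0   0   0   0   0   0
  1   0   0   0   0   0   0   0   4   4   4   4
  2   0   0   0   9   9   9   9   9   9   9  13
  3   0   0   2   9   9  11  11  11  11  11  13
  4   0   0   2   9   9  11  11  11  11  11  13

9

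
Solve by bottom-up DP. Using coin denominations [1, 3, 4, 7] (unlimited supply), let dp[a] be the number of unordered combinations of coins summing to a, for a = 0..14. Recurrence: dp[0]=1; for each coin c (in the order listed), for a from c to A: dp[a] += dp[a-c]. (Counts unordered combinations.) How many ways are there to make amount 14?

19

after  coin     0     1     2     3     4     5     6     7     8     9    10    11    12    13    14
          1     1     1     1     1     1     1     1     1     1     1     1     1     1     1     1
          3     1     1     1     2     2     2     3     3     3     4     4     4     5     5     5
          4     1     1     1     2     3     3     4     5     6     7     8     9    11    12    13
          7     1     1     1     2     3     3     4     6     7     8    10    12    14    16    19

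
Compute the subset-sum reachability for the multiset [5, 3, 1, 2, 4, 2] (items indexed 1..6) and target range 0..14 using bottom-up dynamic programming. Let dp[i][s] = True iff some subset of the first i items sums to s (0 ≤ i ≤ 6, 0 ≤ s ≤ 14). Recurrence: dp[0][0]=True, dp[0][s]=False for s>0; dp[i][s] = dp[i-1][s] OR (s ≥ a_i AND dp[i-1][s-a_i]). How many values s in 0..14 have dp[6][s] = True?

i\s   0   1   2   3   4   5   6   7   8   9  10  11  12  13  14
  0   T   F   F   F   F   F   F   F   F   F   F   F   F   F   F
  1   T   F   F   F   F   T   F   F   F   F   F   F   F   F   F
  2   T   F   F   T   F   T   F   F   T   F   F   F   F   F   F
  3   T   T   F   T   T   T   T   F   T   T   F   F   F   F   F
  4   T   T   T   T   T   T   T   T   T   T   T   T   F   F   F
  5   T   T   T   T   T   T   T   T   T   T   T   T   T   T   T
  6   T   T   T   T   T   T   T   T   T   T   T   T   T   T   T

15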